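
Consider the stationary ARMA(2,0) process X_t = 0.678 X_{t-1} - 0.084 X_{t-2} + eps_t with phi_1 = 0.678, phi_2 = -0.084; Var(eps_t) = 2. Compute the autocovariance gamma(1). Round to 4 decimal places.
\gamma(1) = 2.0693

Multiply the model equation by X_{t-k} and take expectations. With theta_0 = psi_0 = 1 and psi_j the MA(infinity) weights, this gives
  gamma(k) - sum_i phi_i gamma(k-i) = c_k,
  c_k = sigma^2 * sum_{j=k..q} theta_j psi_{j-k}   (c_k = 0 for k > q),
using gamma(-m) = gamma(m).
Pure AR (q = 0): c_0 = sigma^2 = 2, c_k = 0 for k >= 1.
Equations for k = 0, 1, 2 (AR order 2, c_2 = 0):
  (E0) gamma(0) = phi_1 gamma(1) + phi_2 gamma(2) + c_0
  (E1) gamma(1) = phi_1 gamma(0) + phi_2 gamma(1) + c_1
  (E2) gamma(2) = phi_1 gamma(1) + phi_2 gamma(0)
From (E1): gamma(1) = A gamma(0) + B with
  A = phi_1 / (1 - phi_2) = 0.678 / 1.084 = 0.625461,   B = c_1 / (1 - phi_2) = 0 / 1.084 = 0.
Insert (E2) into (E0): gamma(0) (1 - phi_2^2) = phi_1 (1 + phi_2) gamma(1) + c_0.
  phi_1 (1 + phi_2) = (0.678)(0.916) = 0.621048,   1 - phi_2^2 = 0.992944.
Replace gamma(1) by A gamma(0) + B and collect gamma(0):
  gamma(0) [0.992944 - (0.621048)(0.625461)] = c_0 = 2
  gamma(0) * 0.604503 = 2
  gamma(0) = 2 / 0.604503 = 3.308506.
  gamma(1) = A gamma(0) = (0.625461)(3.308506) = 2.069342.
Therefore gamma(1) = 2.0693 (to 4 decimal places).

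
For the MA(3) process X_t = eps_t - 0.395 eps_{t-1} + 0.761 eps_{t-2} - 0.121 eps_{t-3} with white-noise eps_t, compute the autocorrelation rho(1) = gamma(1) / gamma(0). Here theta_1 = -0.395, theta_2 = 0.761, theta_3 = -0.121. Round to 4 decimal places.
\rho(1) = -0.4502

For an MA(q) process with theta_0 = 1, the autocovariance is
  gamma(k) = sigma^2 * sum_{i=0..q-k} theta_i * theta_{i+k},
and rho(k) = gamma(k) / gamma(0). Sigma^2 cancels.
  numerator   = (1)*(-0.395) + (-0.395)*(0.761) + (0.761)*(-0.121) = -0.787676.
  denominator = (1)^2 + (-0.395)^2 + (0.761)^2 + (-0.121)^2 = 1.749787.
  rho(1) = -0.787676 / 1.749787 = -0.4502.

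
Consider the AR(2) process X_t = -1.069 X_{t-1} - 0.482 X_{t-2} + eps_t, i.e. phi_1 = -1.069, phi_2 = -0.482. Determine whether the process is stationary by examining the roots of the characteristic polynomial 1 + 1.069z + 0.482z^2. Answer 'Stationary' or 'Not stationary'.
\text{Stationary}

The AR(p) characteristic polynomial is P(z) = 1 + 1.069z + 0.482z^2.
Stationarity requires all roots to lie outside the unit circle, i.e. |z| > 1 for every root.
Set 1 + (1.069) z + (0.482) z^2 = 0, i.e. a z^2 + b z + c = 0 with a = 0.482, b = 1.069, c = 1.
Discriminant D = b^2 - 4ac = (1.069)^2 - 4*(0.482)*1 = 1.142761 - (1.928) = -0.785239.
D < 0, so the roots are the complex-conjugate pair z = (-b +/- i sqrt(-D)) / (2a) = -1.1089 +/- 0.9192i.
For a conjugate pair |z|^2 = z * conj(z) = (product of roots) = c/a = 1/(0.482) = 2.074689, so |z| = sqrt(2.074689) = 1.4404 for both roots.
Moduli of all roots: 1.4404, 1.4404.
All moduli strictly greater than 1? Yes.
Verdict: Stationary.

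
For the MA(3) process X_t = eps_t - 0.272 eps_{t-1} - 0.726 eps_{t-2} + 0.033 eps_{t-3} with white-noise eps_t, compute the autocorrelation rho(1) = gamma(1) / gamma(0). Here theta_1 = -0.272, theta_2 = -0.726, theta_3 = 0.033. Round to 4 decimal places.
\rho(1) = -0.0615

For an MA(q) process with theta_0 = 1, the autocovariance is
  gamma(k) = sigma^2 * sum_{i=0..q-k} theta_i * theta_{i+k},
and rho(k) = gamma(k) / gamma(0). Sigma^2 cancels.
  numerator   = (1)*(-0.272) + (-0.272)*(-0.726) + (-0.726)*(0.033) = -0.098486.
  denominator = (1)^2 + (-0.272)^2 + (-0.726)^2 + (0.033)^2 = 1.602149.
  rho(1) = -0.098486 / 1.602149 = -0.0615.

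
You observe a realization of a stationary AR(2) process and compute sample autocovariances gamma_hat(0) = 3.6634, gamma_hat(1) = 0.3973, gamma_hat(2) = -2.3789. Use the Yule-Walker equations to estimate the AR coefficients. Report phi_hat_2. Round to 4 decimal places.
\hat\phi_{2} = -0.6690

The Yule-Walker equations for an AR(p) process read, in matrix form,
  Gamma_p phi = r_p,   with   (Gamma_p)_{ij} = gamma(|i - j|),
                       (r_p)_i = gamma(i),   i,j = 1..p.
Substitute the sample gammas (Toeplitz matrix and right-hand side of size 2):
  Gamma_p = [[3.6634, 0.3973], [0.3973, 3.6634]]
  r_p     = [0.3973, -2.3789]
Written out:
  3.6634 phi_1 + 0.3973 phi_2 = 0.3973
  0.3973 phi_1 + 3.6634 phi_2 = -2.3789
Solve by Cramer's rule:
  det = gamma(0)^2 - gamma(1)^2 = (3.6634)^2 - (0.3973)^2 = 13.42049956 - 0.15784729 = 13.26265227
  phi_hat_1 = [gamma(1) gamma(0) - gamma(1) gamma(2)] / det = [(0.3973)(3.6634) - (0.3973)(-2.3789)] / 13.26265227 = 2.40060579 / 13.26265227 = 0.181
  phi_hat_2 = [gamma(0) gamma(2) - gamma(1)^2] / det = [(3.6634)(-2.3789) - (0.3973)^2] / 13.26265227 = -8.87270955 / 13.26265227 = -0.669
So phi_hat = [0.1810, -0.6690].
Therefore phi_hat_2 = -0.6690.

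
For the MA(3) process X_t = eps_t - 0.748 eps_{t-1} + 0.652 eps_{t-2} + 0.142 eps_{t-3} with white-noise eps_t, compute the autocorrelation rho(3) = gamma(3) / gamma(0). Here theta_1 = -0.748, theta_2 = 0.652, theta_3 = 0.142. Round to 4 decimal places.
\rho(3) = 0.0708

For an MA(q) process with theta_0 = 1, the autocovariance is
  gamma(k) = sigma^2 * sum_{i=0..q-k} theta_i * theta_{i+k},
and rho(k) = gamma(k) / gamma(0). Sigma^2 cancels.
  numerator   = (1)*(0.142) = 0.142.
  denominator = (1)^2 + (-0.748)^2 + (0.652)^2 + (0.142)^2 = 2.004772.
  rho(3) = 0.142 / 2.004772 = 0.0708.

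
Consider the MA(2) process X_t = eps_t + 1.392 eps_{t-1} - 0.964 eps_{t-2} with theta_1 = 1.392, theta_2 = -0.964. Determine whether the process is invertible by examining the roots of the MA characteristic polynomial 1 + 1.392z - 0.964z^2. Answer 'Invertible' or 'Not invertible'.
\text{Not invertible}

The MA(q) characteristic polynomial is P(z) = 1 + 1.392z - 0.964z^2.
Invertibility requires all roots to lie outside the unit circle, i.e. |z| > 1 for every root.
Set 1 + (1.392) z + (-0.964) z^2 = 0, i.e. a z^2 + b z + c = 0 with a = -0.964, b = 1.392, c = 1.
Discriminant D = b^2 - 4ac = (1.392)^2 - 4*(-0.964)*1 = 1.937664 - (-3.856) = 5.793664.
D >= 0, so the roots are real: z = (-b +/- sqrt(D)) / (2a) = (-1.392 +/- 2.407003) / (-1.928).
  z_1 = (-1.392 + 2.407003) / (-1.928) = -0.5265,   |z_1| = 0.5265.
  z_2 = (-1.392 - 2.407003) / (-1.928) = 1.9704,   |z_2| = 1.9704.
Moduli of all roots: 0.5265, 1.9704.
All moduli strictly greater than 1? No.
Verdict: Not invertible.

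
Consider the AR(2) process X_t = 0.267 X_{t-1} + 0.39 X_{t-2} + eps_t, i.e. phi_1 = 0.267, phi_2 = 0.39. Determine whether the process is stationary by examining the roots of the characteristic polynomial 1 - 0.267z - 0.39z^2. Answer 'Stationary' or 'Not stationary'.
\text{Stationary}

The AR(p) characteristic polynomial is P(z) = 1 - 0.267z - 0.39z^2.
Stationarity requires all roots to lie outside the unit circle, i.e. |z| > 1 for every root.
Set 1 + (-0.267) z + (-0.39) z^2 = 0, i.e. a z^2 + b z + c = 0 with a = -0.39, b = -0.267, c = 1.
Discriminant D = b^2 - 4ac = (-0.267)^2 - 4*(-0.39)*1 = 0.071289 - (-1.56) = 1.631289.
D >= 0, so the roots are real: z = (-b +/- sqrt(D)) / (2a) = (0.267 +/- 1.277219) / (-0.78).
  z_1 = (0.267 + 1.277219) / (-0.78) = -1.9798,   |z_1| = 1.9798.
  z_2 = (0.267 - 1.277219) / (-0.78) = 1.2952,   |z_2| = 1.2952.
Moduli of all roots: 1.9798, 1.2952.
All moduli strictly greater than 1? Yes.
Verdict: Stationary.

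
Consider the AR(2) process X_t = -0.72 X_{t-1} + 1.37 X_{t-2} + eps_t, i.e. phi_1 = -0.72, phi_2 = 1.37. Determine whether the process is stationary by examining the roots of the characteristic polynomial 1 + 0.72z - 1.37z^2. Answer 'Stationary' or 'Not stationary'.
\text{Not stationary}

The AR(p) characteristic polynomial is P(z) = 1 + 0.72z - 1.37z^2.
Stationarity requires all roots to lie outside the unit circle, i.e. |z| > 1 for every root.
Set 1 + (0.72) z + (-1.37) z^2 = 0, i.e. a z^2 + b z + c = 0 with a = -1.37, b = 0.72, c = 1.
Discriminant D = b^2 - 4ac = (0.72)^2 - 4*(-1.37)*1 = 0.5184 - (-5.48) = 5.9984.
D >= 0, so the roots are real: z = (-b +/- sqrt(D)) / (2a) = (-0.72 +/- 2.449163) / (-2.74).
  z_1 = (-0.72 + 2.449163) / (-2.74) = -0.6311,   |z_1| = 0.6311.
  z_2 = (-0.72 - 2.449163) / (-2.74) = 1.1566,   |z_2| = 1.1566.
Moduli of all roots: 0.6311, 1.1566.
All moduli strictly greater than 1? No.
Verdict: Not stationary.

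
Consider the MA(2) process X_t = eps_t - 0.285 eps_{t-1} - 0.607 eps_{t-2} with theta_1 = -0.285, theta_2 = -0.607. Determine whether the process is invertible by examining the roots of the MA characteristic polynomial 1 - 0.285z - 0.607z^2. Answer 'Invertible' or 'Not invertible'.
\text{Invertible}

The MA(q) characteristic polynomial is P(z) = 1 - 0.285z - 0.607z^2.
Invertibility requires all roots to lie outside the unit circle, i.e. |z| > 1 for every root.
Set 1 + (-0.285) z + (-0.607) z^2 = 0, i.e. a z^2 + b z + c = 0 with a = -0.607, b = -0.285, c = 1.
Discriminant D = b^2 - 4ac = (-0.285)^2 - 4*(-0.607)*1 = 0.081225 - (-2.428) = 2.509225.
D >= 0, so the roots are real: z = (-b +/- sqrt(D)) / (2a) = (0.285 +/- 1.584053) / (-1.214).
  z_1 = (0.285 + 1.584053) / (-1.214) = -1.5396,   |z_1| = 1.5396.
  z_2 = (0.285 - 1.584053) / (-1.214) = 1.0701,   |z_2| = 1.0701.
Moduli of all roots: 1.5396, 1.0701.
All moduli strictly greater than 1? Yes.
Verdict: Invertible.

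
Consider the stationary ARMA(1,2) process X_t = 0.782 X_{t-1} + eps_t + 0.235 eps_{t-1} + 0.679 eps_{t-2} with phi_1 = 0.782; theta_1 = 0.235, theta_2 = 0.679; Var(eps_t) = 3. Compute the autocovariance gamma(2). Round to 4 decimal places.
\gamma(2) = 18.2049

Multiply the model equation by X_{t-k} and take expectations. With theta_0 = psi_0 = 1 and psi_j the MA(infinity) weights, this gives
  gamma(k) - sum_i phi_i gamma(k-i) = c_k,
  c_k = sigma^2 * sum_{j=k..q} theta_j psi_{j-k}   (c_k = 0 for k > q),
using gamma(-m) = gamma(m).
psi-weights needed (psi_j = theta_j + sum_i phi_i psi_{j-i}):
  psi_1 = theta_1 + phi_1 = 0.235 + (0.782) = 1.017
  psi_2 = theta_2 + phi_1 psi_1 = 0.679 + (0.782)(1.017) = 1.474294
Right-hand sides:
  c_0 = sigma^2 (1 + theta_1 psi_1 + theta_2 psi_2) = 3 * (1 + (0.235)(1.017) + (0.679)(1.474294)) = 3 * 2.240041 = 6.720122
  c_1 = sigma^2 (theta_1 + theta_2 psi_1) = 3 * (0.235 + (0.679)(1.017)) = 2.776629
  c_2 = sigma^2 theta_2 = 3 * (0.679) = 2.037
Equations for k = 0 and k = 1 (AR order 1):
  gamma(0) = phi_1 gamma(1) + c_0
  gamma(1) = phi_1 gamma(0) + c_1
Substituting the second into the first: gamma(0) (1 - phi_1^2) = c_0 + phi_1 c_1, so
  gamma(0) = (c_0 + phi_1 c_1) / (1 - phi_1^2) = (6.720122 + (0.782)(2.776629)) / (1 - (0.782)^2) = 8.891446 / 0.388476 = 22.888018.
  gamma(1) = phi_1 gamma(0) + c_1 = (0.782)(22.888018) + (2.776629) = 20.675059.
For k = 2: gamma(2) = phi_1 gamma(1) + c_2
  = (0.782)(20.675059) + (2.037) = 18.204896.
Therefore gamma(2) = 18.2049 (to 4 decimal places).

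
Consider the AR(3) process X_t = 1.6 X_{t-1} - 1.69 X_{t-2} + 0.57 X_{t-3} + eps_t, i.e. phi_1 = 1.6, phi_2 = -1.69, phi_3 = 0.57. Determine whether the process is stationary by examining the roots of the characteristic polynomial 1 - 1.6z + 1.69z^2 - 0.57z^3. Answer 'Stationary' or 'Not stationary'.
\text{Not stationary}

The AR(p) characteristic polynomial is P(z) = 1 - 1.6z + 1.69z^2 - 0.57z^3.
Stationarity requires all roots to lie outside the unit circle, i.e. |z| > 1 for every root.
Degree 3: look for a simple real root z0 first, then factor out (1 - z/z0) and solve the remaining quadratic.
Testing z0 = 2: P(2) = 1 + (-1.6)(2) + (1.69)(2)^2 + (-0.57)(2)^3
  = 1 + (-3.2) + (6.76) + (-4.56) = 0.  So z_0 = 2 is a root, |z_0| = 2.
Divide out the factor (1 - 0.5 z) = (1 - z/z0) (since 1/z0 = 0.5):
  P(z) = (1 - 0.5 z)(1 + (-1.1) z + (1.14) z^2)
  [check: z-coef -1.1 - (0.5) = -1.6; z^2-coef 1.14 - (0.5)(-1.1) = 1.69; z^3-coef -(0.5)(1.14) = -0.57.]
Remaining roots from the quadratic factor 1 + (-1.1) z + (1.14) z^2:
  Set 1 + (-1.1) z + (1.14) z^2 = 0, i.e. a z^2 + b z + c = 0 with a = 1.14, b = -1.1, c = 1.
  Discriminant D = b^2 - 4ac = (-1.1)^2 - 4*(1.14)*1 = 1.21 - (4.56) = -3.35.
  D < 0, so the roots are the complex-conjugate pair z = (-b +/- i sqrt(-D)) / (2a) = 0.4825 +/- 0.8028i.
  For a conjugate pair |z|^2 = z * conj(z) = (product of roots) = c/a = 1/(1.14) = 0.877193, so |z| = sqrt(0.877193) = 0.9366 for both roots.
Moduli of all roots: 2.0000, 0.9366, 0.9366.
All moduli strictly greater than 1? No.
Verdict: Not stationary.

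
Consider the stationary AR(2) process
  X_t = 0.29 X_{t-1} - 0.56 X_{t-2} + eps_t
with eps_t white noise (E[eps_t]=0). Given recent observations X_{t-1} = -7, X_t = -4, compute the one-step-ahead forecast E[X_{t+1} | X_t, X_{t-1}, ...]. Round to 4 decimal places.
E[X_{t+1} \mid \mathcal F_t] = 2.7600

For an AR(p) model X_t = c + sum_i phi_i X_{t-i} + eps_t, the
one-step-ahead conditional mean is
  E[X_{t+1} | X_t, ...] = c + sum_i phi_i X_{t+1-i}.
Substitute known values:
  E[X_{t+1} | ...] = (0.29) * (-4) + (-0.56) * (-7)
                   = 2.7600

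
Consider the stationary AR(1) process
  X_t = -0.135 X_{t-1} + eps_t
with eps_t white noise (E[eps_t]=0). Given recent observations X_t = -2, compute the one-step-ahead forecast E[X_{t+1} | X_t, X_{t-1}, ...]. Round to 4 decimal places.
E[X_{t+1} \mid \mathcal F_t] = 0.2700

For an AR(p) model X_t = c + sum_i phi_i X_{t-i} + eps_t, the
one-step-ahead conditional mean is
  E[X_{t+1} | X_t, ...] = c + sum_i phi_i X_{t+1-i}.
Substitute known values:
  E[X_{t+1} | ...] = (-0.135) * (-2)
                   = 0.2700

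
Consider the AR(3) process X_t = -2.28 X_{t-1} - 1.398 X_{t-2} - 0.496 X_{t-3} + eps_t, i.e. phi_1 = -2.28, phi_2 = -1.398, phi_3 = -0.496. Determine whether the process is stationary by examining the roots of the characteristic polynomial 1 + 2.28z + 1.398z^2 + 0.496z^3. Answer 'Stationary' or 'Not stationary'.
\text{Not stationary}

The AR(p) characteristic polynomial is P(z) = 1 + 2.28z + 1.398z^2 + 0.496z^3.
Stationarity requires all roots to lie outside the unit circle, i.e. |z| > 1 for every root.
Degree 3: look for a simple real root z0 first, then factor out (1 - z/z0) and solve the remaining quadratic.
Testing z0 = -0.625: P(-0.625) = 1 + (2.28)(-0.625) + (1.398)(-0.625)^2 + (0.496)(-0.625)^3
  = 1 + (-1.425) + (0.546094) + (-0.121094) = 0.  So z_0 = -0.625 is a root, |z_0| = 0.625.
Divide out the factor (1 + 1.6 z) = (1 - z/z0) (since 1/z0 = -1.6):
  P(z) = (1 + 1.6 z)(1 + (0.68) z + (0.31) z^2)
  [check: z-coef 0.68 - (-1.6) = 2.28; z^2-coef 0.31 - (-1.6)(0.68) = 1.398; z^3-coef -(-1.6)(0.31) = 0.496.]
Remaining roots from the quadratic factor 1 + (0.68) z + (0.31) z^2:
  Set 1 + (0.68) z + (0.31) z^2 = 0, i.e. a z^2 + b z + c = 0 with a = 0.31, b = 0.68, c = 1.
  Discriminant D = b^2 - 4ac = (0.68)^2 - 4*(0.31)*1 = 0.4624 - (1.24) = -0.7776.
  D < 0, so the roots are the complex-conjugate pair z = (-b +/- i sqrt(-D)) / (2a) = -1.0968 +/- 1.4223i.
  For a conjugate pair |z|^2 = z * conj(z) = (product of roots) = c/a = 1/(0.31) = 3.225806, so |z| = sqrt(3.225806) = 1.7961 for both roots.
Moduli of all roots: 0.6250, 1.7961, 1.7961.
All moduli strictly greater than 1? No.
Verdict: Not stationary.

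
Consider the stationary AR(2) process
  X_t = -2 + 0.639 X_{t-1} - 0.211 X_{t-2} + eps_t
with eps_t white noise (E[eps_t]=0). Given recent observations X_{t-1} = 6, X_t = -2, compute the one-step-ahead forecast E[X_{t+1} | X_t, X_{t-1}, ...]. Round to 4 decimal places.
E[X_{t+1} \mid \mathcal F_t] = -4.5440

For an AR(p) model X_t = c + sum_i phi_i X_{t-i} + eps_t, the
one-step-ahead conditional mean is
  E[X_{t+1} | X_t, ...] = c + sum_i phi_i X_{t+1-i}.
Substitute known values:
  E[X_{t+1} | ...] = -2 + (0.639) * (-2) + (-0.211) * (6)
                   = -4.5440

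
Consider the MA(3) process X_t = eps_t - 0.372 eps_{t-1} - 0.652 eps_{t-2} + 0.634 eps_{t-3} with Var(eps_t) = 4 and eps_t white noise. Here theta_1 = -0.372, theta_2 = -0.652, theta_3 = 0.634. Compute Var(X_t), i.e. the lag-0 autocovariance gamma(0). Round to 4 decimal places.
\gamma(0) = 7.8618

For an MA(q) process X_t = eps_t + sum_i theta_i eps_{t-i} with
Var(eps_t) = sigma^2, the variance is
  gamma(0) = sigma^2 * (1 + sum_i theta_i^2).
  sum_i theta_i^2 = (-0.372)^2 + (-0.652)^2 + (0.634)^2 = 0.138384 + 0.425104 + 0.401956 = 0.965444.
  gamma(0) = 4 * (1 + 0.965444) = 4 * 1.965444 = 7.861776, which rounds to 7.8618.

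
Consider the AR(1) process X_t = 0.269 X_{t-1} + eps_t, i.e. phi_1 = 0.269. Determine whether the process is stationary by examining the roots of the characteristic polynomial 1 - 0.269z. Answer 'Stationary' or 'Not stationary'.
\text{Stationary}

The AR(p) characteristic polynomial is P(z) = 1 - 0.269z.
Stationarity requires all roots to lie outside the unit circle, i.e. |z| > 1 for every root.
This is linear in z: 1 + (-0.269) z = 0  =>  z = -1/(-0.269) = 3.717472,  |z| = 3.717472.
Moduli of all roots: 3.7175.
All moduli strictly greater than 1? Yes.
Verdict: Stationary.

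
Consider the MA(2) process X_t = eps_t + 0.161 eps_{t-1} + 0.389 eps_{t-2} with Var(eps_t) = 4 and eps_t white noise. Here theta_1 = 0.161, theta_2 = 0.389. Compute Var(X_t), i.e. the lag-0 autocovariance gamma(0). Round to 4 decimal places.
\gamma(0) = 4.7090

For an MA(q) process X_t = eps_t + sum_i theta_i eps_{t-i} with
Var(eps_t) = sigma^2, the variance is
  gamma(0) = sigma^2 * (1 + sum_i theta_i^2).
  sum_i theta_i^2 = (0.161)^2 + (0.389)^2 = 0.025921 + 0.151321 = 0.177242.
  gamma(0) = 4 * (1 + 0.177242) = 4 * 1.177242 = 4.708968, which rounds to 4.7090.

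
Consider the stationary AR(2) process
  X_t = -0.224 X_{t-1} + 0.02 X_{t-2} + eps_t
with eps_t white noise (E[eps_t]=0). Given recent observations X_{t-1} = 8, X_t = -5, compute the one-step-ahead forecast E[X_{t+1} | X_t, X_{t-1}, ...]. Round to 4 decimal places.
E[X_{t+1} \mid \mathcal F_t] = 1.2800

For an AR(p) model X_t = c + sum_i phi_i X_{t-i} + eps_t, the
one-step-ahead conditional mean is
  E[X_{t+1} | X_t, ...] = c + sum_i phi_i X_{t+1-i}.
Substitute known values:
  E[X_{t+1} | ...] = (-0.224) * (-5) + (0.02) * (8)
                   = 1.2800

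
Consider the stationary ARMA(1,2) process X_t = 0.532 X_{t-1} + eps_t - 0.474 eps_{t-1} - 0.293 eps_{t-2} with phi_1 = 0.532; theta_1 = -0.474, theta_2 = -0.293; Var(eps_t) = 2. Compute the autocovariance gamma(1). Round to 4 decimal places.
\gamma(1) = 0.1876

Multiply the model equation by X_{t-k} and take expectations. With theta_0 = psi_0 = 1 and psi_j the MA(infinity) weights, this gives
  gamma(k) - sum_i phi_i gamma(k-i) = c_k,
  c_k = sigma^2 * sum_{j=k..q} theta_j psi_{j-k}   (c_k = 0 for k > q),
using gamma(-m) = gamma(m).
psi-weights needed (psi_j = theta_j + sum_i phi_i psi_{j-i}):
  psi_1 = theta_1 + phi_1 = -0.474 + (0.532) = 0.058
  psi_2 = theta_2 + phi_1 psi_1 = -0.293 + (0.532)(0.058) = -0.262144
Right-hand sides:
  c_0 = sigma^2 (1 + theta_1 psi_1 + theta_2 psi_2) = 2 * (1 + (-0.474)(0.058) + (-0.293)(-0.262144)) = 2 * 1.049316 = 2.098632
  c_1 = sigma^2 (theta_1 + theta_2 psi_1) = 2 * (-0.474 + (-0.293)(0.058)) = -0.981988
  c_2 = sigma^2 theta_2 = 2 * (-0.293) = -0.586
Equations for k = 0 and k = 1 (AR order 1):
  gamma(0) = phi_1 gamma(1) + c_0
  gamma(1) = phi_1 gamma(0) + c_1
Substituting the second into the first: gamma(0) (1 - phi_1^2) = c_0 + phi_1 c_1, so
  gamma(0) = (c_0 + phi_1 c_1) / (1 - phi_1^2) = (2.098632 + (0.532)(-0.981988)) / (1 - (0.532)^2) = 1.576215 / 0.716976 = 2.198421.
  gamma(1) = phi_1 gamma(0) + c_1 = (0.532)(2.198421) + (-0.981988) = 0.187572.
Therefore gamma(1) = 0.1876 (to 4 decimal places).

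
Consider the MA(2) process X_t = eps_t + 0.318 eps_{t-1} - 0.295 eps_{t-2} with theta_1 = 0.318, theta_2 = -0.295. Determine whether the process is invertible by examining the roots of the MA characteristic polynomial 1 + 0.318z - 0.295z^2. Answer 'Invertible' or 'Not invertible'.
\text{Invertible}

The MA(q) characteristic polynomial is P(z) = 1 + 0.318z - 0.295z^2.
Invertibility requires all roots to lie outside the unit circle, i.e. |z| > 1 for every root.
Set 1 + (0.318) z + (-0.295) z^2 = 0, i.e. a z^2 + b z + c = 0 with a = -0.295, b = 0.318, c = 1.
Discriminant D = b^2 - 4ac = (0.318)^2 - 4*(-0.295)*1 = 0.101124 - (-1.18) = 1.281124.
D >= 0, so the roots are real: z = (-b +/- sqrt(D)) / (2a) = (-0.318 +/- 1.131867) / (-0.59).
  z_1 = (-0.318 + 1.131867) / (-0.59) = -1.3794,   |z_1| = 1.3794.
  z_2 = (-0.318 - 1.131867) / (-0.59) = 2.4574,   |z_2| = 2.4574.
Moduli of all roots: 1.3794, 2.4574.
All moduli strictly greater than 1? Yes.
Verdict: Invertible.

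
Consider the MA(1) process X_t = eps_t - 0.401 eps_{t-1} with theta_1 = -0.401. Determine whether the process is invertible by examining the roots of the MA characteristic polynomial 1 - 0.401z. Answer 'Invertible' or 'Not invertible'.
\text{Invertible}

The MA(q) characteristic polynomial is P(z) = 1 - 0.401z.
Invertibility requires all roots to lie outside the unit circle, i.e. |z| > 1 for every root.
This is linear in z: 1 + (-0.401) z = 0  =>  z = -1/(-0.401) = 2.493766,  |z| = 2.493766.
Moduli of all roots: 2.4938.
All moduli strictly greater than 1? Yes.
Verdict: Invertible.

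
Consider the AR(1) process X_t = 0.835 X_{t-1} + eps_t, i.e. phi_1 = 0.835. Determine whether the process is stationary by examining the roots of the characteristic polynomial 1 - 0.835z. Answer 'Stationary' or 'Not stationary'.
\text{Stationary}

The AR(p) characteristic polynomial is P(z) = 1 - 0.835z.
Stationarity requires all roots to lie outside the unit circle, i.e. |z| > 1 for every root.
This is linear in z: 1 + (-0.835) z = 0  =>  z = -1/(-0.835) = 1.197605,  |z| = 1.197605.
Moduli of all roots: 1.1976.
All moduli strictly greater than 1? Yes.
Verdict: Stationary.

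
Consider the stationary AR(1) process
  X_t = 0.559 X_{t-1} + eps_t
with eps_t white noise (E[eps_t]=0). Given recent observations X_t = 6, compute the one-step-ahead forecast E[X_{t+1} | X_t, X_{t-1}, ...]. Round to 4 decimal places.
E[X_{t+1} \mid \mathcal F_t] = 3.3540

For an AR(p) model X_t = c + sum_i phi_i X_{t-i} + eps_t, the
one-step-ahead conditional mean is
  E[X_{t+1} | X_t, ...] = c + sum_i phi_i X_{t+1-i}.
Substitute known values:
  E[X_{t+1} | ...] = (0.559) * (6)
                   = 3.3540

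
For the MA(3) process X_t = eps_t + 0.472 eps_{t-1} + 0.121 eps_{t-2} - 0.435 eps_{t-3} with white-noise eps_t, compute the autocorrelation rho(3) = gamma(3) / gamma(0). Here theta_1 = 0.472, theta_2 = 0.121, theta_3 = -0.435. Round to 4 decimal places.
\rho(3) = -0.3049

For an MA(q) process with theta_0 = 1, the autocovariance is
  gamma(k) = sigma^2 * sum_{i=0..q-k} theta_i * theta_{i+k},
and rho(k) = gamma(k) / gamma(0). Sigma^2 cancels.
  numerator   = (1)*(-0.435) = -0.435.
  denominator = (1)^2 + (0.472)^2 + (0.121)^2 + (-0.435)^2 = 1.42665.
  rho(3) = -0.435 / 1.42665 = -0.3049.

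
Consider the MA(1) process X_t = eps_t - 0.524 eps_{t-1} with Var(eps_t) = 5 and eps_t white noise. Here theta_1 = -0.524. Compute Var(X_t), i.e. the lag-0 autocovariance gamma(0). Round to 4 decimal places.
\gamma(0) = 6.3729

For an MA(q) process X_t = eps_t + sum_i theta_i eps_{t-i} with
Var(eps_t) = sigma^2, the variance is
  gamma(0) = sigma^2 * (1 + sum_i theta_i^2).
  sum_i theta_i^2 = (-0.524)^2 = 0.274576.
  gamma(0) = 5 * (1 + 0.274576) = 5 * 1.274576 = 6.37288, which rounds to 6.3729.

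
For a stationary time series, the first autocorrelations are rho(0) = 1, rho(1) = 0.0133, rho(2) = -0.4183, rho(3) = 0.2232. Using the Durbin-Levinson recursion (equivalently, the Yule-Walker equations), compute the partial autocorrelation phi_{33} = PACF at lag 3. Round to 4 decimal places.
\phi_{33} = 0.2870

The PACF at lag k is phi_{kk}, the last component of the solution
to the Yule-Walker system G_k phi = r_k where
  (G_k)_{ij} = rho(|i - j|), (r_k)_i = rho(i), i,j = 1..k.
Equivalently, Durbin-Levinson gives phi_{kk} iteratively:
  phi_{11} = rho(1)
  phi_{kk} = [rho(k) - sum_{j=1..k-1} phi_{k-1,j} rho(k-j)]
            / [1 - sum_{j=1..k-1} phi_{k-1,j} rho(j)],
  phi_{k,j} = phi_{k-1,j} - phi_{kk} phi_{k-1,k-j},  j = 1..k-1.
Step k = 1:
  phi_11 = rho(1) = 0.0133.
Step k = 2:
  phi_22 = [rho(2) - phi_11 rho(1)] / [1 - phi_11 rho(1)] = [-0.4183 - (0.0133)(0.0133)] / [1 - (0.0133)(0.0133)]
         = -0.41847689 / 0.99982311 = -0.418551.
  Update: phi_21 = phi_11 - phi_22 phi_11 = 0.0133 - (-0.418551)(0.0133) = 0.018867.
Step k = 3:
  phi_33 = [rho(3) - phi_21 rho(2) - phi_22 rho(1)] / [1 - phi_21 rho(1) - phi_22 rho(2)]
    numerator   = 0.2232 - (0.018867)(-0.4183) - (-0.418551)(0.0133) = 0.23665868
    denominator = 1 - (0.018867)(0.0133) - (-0.418551)(-0.4183) = 0.82466922
  phi_33 = 0.23665868 / 0.82466922 = 0.287.
Therefore phi_{33} = 0.2870.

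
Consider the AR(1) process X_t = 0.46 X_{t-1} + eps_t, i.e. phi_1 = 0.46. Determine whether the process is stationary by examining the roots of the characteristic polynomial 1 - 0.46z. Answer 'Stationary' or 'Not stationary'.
\text{Stationary}

The AR(p) characteristic polynomial is P(z) = 1 - 0.46z.
Stationarity requires all roots to lie outside the unit circle, i.e. |z| > 1 for every root.
This is linear in z: 1 + (-0.46) z = 0  =>  z = -1/(-0.46) = 2.173913,  |z| = 2.173913.
Moduli of all roots: 2.1739.
All moduli strictly greater than 1? Yes.
Verdict: Stationary.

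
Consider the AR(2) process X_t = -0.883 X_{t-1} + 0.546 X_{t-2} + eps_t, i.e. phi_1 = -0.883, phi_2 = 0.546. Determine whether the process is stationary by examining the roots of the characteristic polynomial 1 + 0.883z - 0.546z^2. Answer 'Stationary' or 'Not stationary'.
\text{Not stationary}

The AR(p) characteristic polynomial is P(z) = 1 + 0.883z - 0.546z^2.
Stationarity requires all roots to lie outside the unit circle, i.e. |z| > 1 for every root.
Set 1 + (0.883) z + (-0.546) z^2 = 0, i.e. a z^2 + b z + c = 0 with a = -0.546, b = 0.883, c = 1.
Discriminant D = b^2 - 4ac = (0.883)^2 - 4*(-0.546)*1 = 0.779689 - (-2.184) = 2.963689.
D >= 0, so the roots are real: z = (-b +/- sqrt(D)) / (2a) = (-0.883 +/- 1.721537) / (-1.092).
  z_1 = (-0.883 + 1.721537) / (-1.092) = -0.7679,   |z_1| = 0.7679.
  z_2 = (-0.883 - 1.721537) / (-1.092) = 2.3851,   |z_2| = 2.3851.
Moduli of all roots: 0.7679, 2.3851.
All moduli strictly greater than 1? No.
Verdict: Not stationary.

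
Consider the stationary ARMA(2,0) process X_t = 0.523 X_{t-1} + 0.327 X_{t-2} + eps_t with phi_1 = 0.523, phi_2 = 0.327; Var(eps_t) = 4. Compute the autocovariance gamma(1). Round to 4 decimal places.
\gamma(1) = 8.7876

Multiply the model equation by X_{t-k} and take expectations. With theta_0 = psi_0 = 1 and psi_j the MA(infinity) weights, this gives
  gamma(k) - sum_i phi_i gamma(k-i) = c_k,
  c_k = sigma^2 * sum_{j=k..q} theta_j psi_{j-k}   (c_k = 0 for k > q),
using gamma(-m) = gamma(m).
Pure AR (q = 0): c_0 = sigma^2 = 4, c_k = 0 for k >= 1.
Equations for k = 0, 1, 2 (AR order 2, c_2 = 0):
  (E0) gamma(0) = phi_1 gamma(1) + phi_2 gamma(2) + c_0
  (E1) gamma(1) = phi_1 gamma(0) + phi_2 gamma(1) + c_1
  (E2) gamma(2) = phi_1 gamma(1) + phi_2 gamma(0)
From (E1): gamma(1) = A gamma(0) + B with
  A = phi_1 / (1 - phi_2) = 0.523 / 0.673 = 0.777117,   B = c_1 / (1 - phi_2) = 0 / 0.673 = 0.
Insert (E2) into (E0): gamma(0) (1 - phi_2^2) = phi_1 (1 + phi_2) gamma(1) + c_0.
  phi_1 (1 + phi_2) = (0.523)(1.327) = 0.694021,   1 - phi_2^2 = 0.893071.
Replace gamma(1) by A gamma(0) + B and collect gamma(0):
  gamma(0) [0.893071 - (0.694021)(0.777117)] = c_0 = 4
  gamma(0) * 0.353735 = 4
  gamma(0) = 4 / 0.353735 = 11.307893.
  gamma(1) = A gamma(0) = (0.777117)(11.307893) = 8.78756.
Therefore gamma(1) = 8.7876 (to 4 decimal places).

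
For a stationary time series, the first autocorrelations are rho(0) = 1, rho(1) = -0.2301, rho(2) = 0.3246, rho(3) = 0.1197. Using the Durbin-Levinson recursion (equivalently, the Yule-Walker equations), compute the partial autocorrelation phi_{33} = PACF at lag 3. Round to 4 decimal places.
\phi_{33} = 0.2750

The PACF at lag k is phi_{kk}, the last component of the solution
to the Yule-Walker system G_k phi = r_k where
  (G_k)_{ij} = rho(|i - j|), (r_k)_i = rho(i), i,j = 1..k.
Equivalently, Durbin-Levinson gives phi_{kk} iteratively:
  phi_{11} = rho(1)
  phi_{kk} = [rho(k) - sum_{j=1..k-1} phi_{k-1,j} rho(k-j)]
            / [1 - sum_{j=1..k-1} phi_{k-1,j} rho(j)],
  phi_{k,j} = phi_{k-1,j} - phi_{kk} phi_{k-1,k-j},  j = 1..k-1.
Step k = 1:
  phi_11 = rho(1) = -0.2301.
Step k = 2:
  phi_22 = [rho(2) - phi_11 rho(1)] / [1 - phi_11 rho(1)] = [0.3246 - (-0.2301)(-0.2301)] / [1 - (-0.2301)(-0.2301)]
         = 0.27165399 / 0.94705399 = 0.286841.
  Update: phi_21 = phi_11 - phi_22 phi_11 = -0.2301 - (0.286841)(-0.2301) = -0.164098.
Step k = 3:
  phi_33 = [rho(3) - phi_21 rho(2) - phi_22 rho(1)] / [1 - phi_21 rho(1) - phi_22 rho(2)]
    numerator   = 0.1197 - (-0.164098)(0.3246) - (0.286841)(-0.2301) = 0.2389683
    denominator = 1 - (-0.164098)(-0.2301) - (0.286841)(0.3246) = 0.86913247
  phi_33 = 0.2389683 / 0.86913247 = 0.275.
Therefore phi_{33} = 0.2750.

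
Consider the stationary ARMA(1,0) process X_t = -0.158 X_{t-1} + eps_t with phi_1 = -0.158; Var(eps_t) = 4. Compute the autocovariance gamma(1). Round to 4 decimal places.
\gamma(1) = -0.6482

Multiply the model equation by X_{t-k} and take expectations. With theta_0 = psi_0 = 1 and psi_j the MA(infinity) weights, this gives
  gamma(k) - sum_i phi_i gamma(k-i) = c_k,
  c_k = sigma^2 * sum_{j=k..q} theta_j psi_{j-k}   (c_k = 0 for k > q),
using gamma(-m) = gamma(m).
Pure AR (q = 0): c_0 = sigma^2 = 4, c_k = 0 for k >= 1.
Equations for k = 0 and k = 1 (AR order 1):
  gamma(0) = phi_1 gamma(1) + c_0
  gamma(1) = phi_1 gamma(0) + c_1
Substituting the second into the first: gamma(0) (1 - phi_1^2) = c_0 + phi_1 c_1, so
  gamma(0) = c_0 / (1 - phi_1^2) = 4 / (1 - (-0.158)^2) = 4 / 0.975036 = 4.102413.
  gamma(1) = phi_1 gamma(0) = (-0.158)(4.102413) = -0.648181.
Therefore gamma(1) = -0.6482 (to 4 decimal places).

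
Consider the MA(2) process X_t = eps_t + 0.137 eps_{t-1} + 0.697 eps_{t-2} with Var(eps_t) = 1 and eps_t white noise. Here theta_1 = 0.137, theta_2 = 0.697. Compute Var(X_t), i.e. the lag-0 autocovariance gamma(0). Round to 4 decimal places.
\gamma(0) = 1.5046

For an MA(q) process X_t = eps_t + sum_i theta_i eps_{t-i} with
Var(eps_t) = sigma^2, the variance is
  gamma(0) = sigma^2 * (1 + sum_i theta_i^2).
  sum_i theta_i^2 = (0.137)^2 + (0.697)^2 = 0.018769 + 0.485809 = 0.504578.
  gamma(0) = 1 * (1 + 0.504578) = 1 * 1.504578 = 1.504578, which rounds to 1.5046.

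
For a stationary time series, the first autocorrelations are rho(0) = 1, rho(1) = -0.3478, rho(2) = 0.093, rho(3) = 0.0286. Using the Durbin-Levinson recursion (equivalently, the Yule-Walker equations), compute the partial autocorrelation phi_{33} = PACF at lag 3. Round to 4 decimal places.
\phi_{33} = 0.0580

The PACF at lag k is phi_{kk}, the last component of the solution
to the Yule-Walker system G_k phi = r_k where
  (G_k)_{ij} = rho(|i - j|), (r_k)_i = rho(i), i,j = 1..k.
Equivalently, Durbin-Levinson gives phi_{kk} iteratively:
  phi_{11} = rho(1)
  phi_{kk} = [rho(k) - sum_{j=1..k-1} phi_{k-1,j} rho(k-j)]
            / [1 - sum_{j=1..k-1} phi_{k-1,j} rho(j)],
  phi_{k,j} = phi_{k-1,j} - phi_{kk} phi_{k-1,k-j},  j = 1..k-1.
Step k = 1:
  phi_11 = rho(1) = -0.3478.
Step k = 2:
  phi_22 = [rho(2) - phi_11 rho(1)] / [1 - phi_11 rho(1)] = [0.093 - (-0.3478)(-0.3478)] / [1 - (-0.3478)(-0.3478)]
         = -0.02796484 / 0.87903516 = -0.031813.
  Update: phi_21 = phi_11 - phi_22 phi_11 = -0.3478 - (-0.031813)(-0.3478) = -0.358865.
Step k = 3:
  phi_33 = [rho(3) - phi_21 rho(2) - phi_22 rho(1)] / [1 - phi_21 rho(1) - phi_22 rho(2)]
    numerator   = 0.0286 - (-0.358865)(0.093) - (-0.031813)(-0.3478) = 0.05090981
    denominator = 1 - (-0.358865)(-0.3478) - (-0.031813)(0.093) = 0.87814551
  phi_33 = 0.05090981 / 0.87814551 = 0.058.
Therefore phi_{33} = 0.0580.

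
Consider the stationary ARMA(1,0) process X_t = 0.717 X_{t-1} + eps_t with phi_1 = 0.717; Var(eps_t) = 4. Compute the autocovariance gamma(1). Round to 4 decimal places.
\gamma(1) = 5.9023

Multiply the model equation by X_{t-k} and take expectations. With theta_0 = psi_0 = 1 and psi_j the MA(infinity) weights, this gives
  gamma(k) - sum_i phi_i gamma(k-i) = c_k,
  c_k = sigma^2 * sum_{j=k..q} theta_j psi_{j-k}   (c_k = 0 for k > q),
using gamma(-m) = gamma(m).
Pure AR (q = 0): c_0 = sigma^2 = 4, c_k = 0 for k >= 1.
Equations for k = 0 and k = 1 (AR order 1):
  gamma(0) = phi_1 gamma(1) + c_0
  gamma(1) = phi_1 gamma(0) + c_1
Substituting the second into the first: gamma(0) (1 - phi_1^2) = c_0 + phi_1 c_1, so
  gamma(0) = c_0 / (1 - phi_1^2) = 4 / (1 - (0.717)^2) = 4 / 0.485911 = 8.23196.
  gamma(1) = phi_1 gamma(0) = (0.717)(8.23196) = 5.902315.
Therefore gamma(1) = 5.9023 (to 4 decimal places).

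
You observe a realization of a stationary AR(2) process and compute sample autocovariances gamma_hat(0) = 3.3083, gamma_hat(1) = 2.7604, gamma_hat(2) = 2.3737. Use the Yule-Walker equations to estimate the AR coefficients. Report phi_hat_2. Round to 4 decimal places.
\hat\phi_{2} = 0.0701

The Yule-Walker equations for an AR(p) process read, in matrix form,
  Gamma_p phi = r_p,   with   (Gamma_p)_{ij} = gamma(|i - j|),
                       (r_p)_i = gamma(i),   i,j = 1..p.
Substitute the sample gammas (Toeplitz matrix and right-hand side of size 2):
  Gamma_p = [[3.3083, 2.7604], [2.7604, 3.3083]]
  r_p     = [2.7604, 2.3737]
Written out:
  3.3083 phi_1 + 2.7604 phi_2 = 2.7604
  2.7604 phi_1 + 3.3083 phi_2 = 2.3737
Solve by Cramer's rule:
  det = gamma(0)^2 - gamma(1)^2 = (3.3083)^2 - (2.7604)^2 = 10.94484889 - 7.61980816 = 3.32504073
  phi_hat_1 = [gamma(1) gamma(0) - gamma(1) gamma(2)] / det = [(2.7604)(3.3083) - (2.7604)(2.3737)] / 3.32504073 = 2.57986984 / 3.32504073 = 0.7759
  phi_hat_2 = [gamma(0) gamma(2) - gamma(1)^2] / det = [(3.3083)(2.3737) - (2.7604)^2] / 3.32504073 = 0.23310355 / 3.32504073 = 0.0701
So phi_hat = [0.7759, 0.0701].
Therefore phi_hat_2 = 0.0701.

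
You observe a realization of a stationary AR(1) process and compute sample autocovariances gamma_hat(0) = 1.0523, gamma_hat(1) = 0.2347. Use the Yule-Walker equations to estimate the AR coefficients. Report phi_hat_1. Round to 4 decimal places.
\hat\phi_{1} = 0.2230

The Yule-Walker equations for an AR(p) process read, in matrix form,
  Gamma_p phi = r_p,   with   (Gamma_p)_{ij} = gamma(|i - j|),
                       (r_p)_i = gamma(i),   i,j = 1..p.
Substitute the sample gammas (Toeplitz matrix and right-hand side of size 1):
  Gamma_p = [[1.0523]]
  r_p     = [0.2347]
With p = 1 this is the single equation gamma(0) phi_1 = gamma(1):
  phi_hat_1 = gamma(1) / gamma(0) = 0.2347 / 1.0523 = 0.2230.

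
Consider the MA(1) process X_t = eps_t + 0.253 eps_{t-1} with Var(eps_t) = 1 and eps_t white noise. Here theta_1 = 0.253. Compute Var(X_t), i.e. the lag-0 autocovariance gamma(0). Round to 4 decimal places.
\gamma(0) = 1.0640

For an MA(q) process X_t = eps_t + sum_i theta_i eps_{t-i} with
Var(eps_t) = sigma^2, the variance is
  gamma(0) = sigma^2 * (1 + sum_i theta_i^2).
  sum_i theta_i^2 = (0.253)^2 = 0.064009.
  gamma(0) = 1 * (1 + 0.064009) = 1 * 1.064009 = 1.064009, which rounds to 1.0640.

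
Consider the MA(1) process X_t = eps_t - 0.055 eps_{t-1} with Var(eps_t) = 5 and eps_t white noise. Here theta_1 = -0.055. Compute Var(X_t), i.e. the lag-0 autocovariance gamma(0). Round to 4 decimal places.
\gamma(0) = 5.0151

For an MA(q) process X_t = eps_t + sum_i theta_i eps_{t-i} with
Var(eps_t) = sigma^2, the variance is
  gamma(0) = sigma^2 * (1 + sum_i theta_i^2).
  sum_i theta_i^2 = (-0.055)^2 = 0.003025.
  gamma(0) = 5 * (1 + 0.003025) = 5 * 1.003025 = 5.015125, which rounds to 5.0151.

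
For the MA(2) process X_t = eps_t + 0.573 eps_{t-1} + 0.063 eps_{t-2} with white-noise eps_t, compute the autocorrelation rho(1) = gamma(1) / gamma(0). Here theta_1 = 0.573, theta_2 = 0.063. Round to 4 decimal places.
\rho(1) = 0.4572

For an MA(q) process with theta_0 = 1, the autocovariance is
  gamma(k) = sigma^2 * sum_{i=0..q-k} theta_i * theta_{i+k},
and rho(k) = gamma(k) / gamma(0). Sigma^2 cancels.
  numerator   = (1)*(0.573) + (0.573)*(0.063) = 0.609099.
  denominator = (1)^2 + (0.573)^2 + (0.063)^2 = 1.332298.
  rho(1) = 0.609099 / 1.332298 = 0.4572.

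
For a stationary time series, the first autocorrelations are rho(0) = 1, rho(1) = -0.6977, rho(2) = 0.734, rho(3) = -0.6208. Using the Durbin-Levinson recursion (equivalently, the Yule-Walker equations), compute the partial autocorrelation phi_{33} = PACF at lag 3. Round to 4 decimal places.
\phi_{33} = -0.0489

The PACF at lag k is phi_{kk}, the last component of the solution
to the Yule-Walker system G_k phi = r_k where
  (G_k)_{ij} = rho(|i - j|), (r_k)_i = rho(i), i,j = 1..k.
Equivalently, Durbin-Levinson gives phi_{kk} iteratively:
  phi_{11} = rho(1)
  phi_{kk} = [rho(k) - sum_{j=1..k-1} phi_{k-1,j} rho(k-j)]
            / [1 - sum_{j=1..k-1} phi_{k-1,j} rho(j)],
  phi_{k,j} = phi_{k-1,j} - phi_{kk} phi_{k-1,k-j},  j = 1..k-1.
Step k = 1:
  phi_11 = rho(1) = -0.6977.
Step k = 2:
  phi_22 = [rho(2) - phi_11 rho(1)] / [1 - phi_11 rho(1)] = [0.734 - (-0.6977)(-0.6977)] / [1 - (-0.6977)(-0.6977)]
         = 0.24721471 / 0.51321471 = 0.481698.
  Update: phi_21 = phi_11 - phi_22 phi_11 = -0.6977 - (0.481698)(-0.6977) = -0.361619.
Step k = 3:
  phi_33 = [rho(3) - phi_21 rho(2) - phi_22 rho(1)] / [1 - phi_21 rho(1) - phi_22 rho(2)]
    numerator   = -0.6208 - (-0.361619)(0.734) - (0.481698)(-0.6977) = -0.01929066
    denominator = 1 - (-0.361619)(-0.6977) - (0.481698)(0.734) = 0.39413178
  phi_33 = -0.01929066 / 0.39413178 = -0.0489.
Therefore phi_{33} = -0.0489.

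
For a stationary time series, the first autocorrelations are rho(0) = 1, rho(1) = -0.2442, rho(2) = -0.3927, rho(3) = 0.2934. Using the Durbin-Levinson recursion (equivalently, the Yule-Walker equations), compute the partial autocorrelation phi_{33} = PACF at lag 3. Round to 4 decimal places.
\phi_{33} = 0.0469

The PACF at lag k is phi_{kk}, the last component of the solution
to the Yule-Walker system G_k phi = r_k where
  (G_k)_{ij} = rho(|i - j|), (r_k)_i = rho(i), i,j = 1..k.
Equivalently, Durbin-Levinson gives phi_{kk} iteratively:
  phi_{11} = rho(1)
  phi_{kk} = [rho(k) - sum_{j=1..k-1} phi_{k-1,j} rho(k-j)]
            / [1 - sum_{j=1..k-1} phi_{k-1,j} rho(j)],
  phi_{k,j} = phi_{k-1,j} - phi_{kk} phi_{k-1,k-j},  j = 1..k-1.
Step k = 1:
  phi_11 = rho(1) = -0.2442.
Step k = 2:
  phi_22 = [rho(2) - phi_11 rho(1)] / [1 - phi_11 rho(1)] = [-0.3927 - (-0.2442)(-0.2442)] / [1 - (-0.2442)(-0.2442)]
         = -0.45233364 / 0.94036636 = -0.481019.
  Update: phi_21 = phi_11 - phi_22 phi_11 = -0.2442 - (-0.481019)(-0.2442) = -0.361665.
Step k = 3:
  phi_33 = [rho(3) - phi_21 rho(2) - phi_22 rho(1)] / [1 - phi_21 rho(1) - phi_22 rho(2)]
    numerator   = 0.2934 - (-0.361665)(-0.3927) - (-0.481019)(-0.2442) = 0.03390954
    denominator = 1 - (-0.361665)(-0.2442) - (-0.481019)(-0.3927) = 0.7227855
  phi_33 = 0.03390954 / 0.7227855 = 0.0469.
Therefore phi_{33} = 0.0469.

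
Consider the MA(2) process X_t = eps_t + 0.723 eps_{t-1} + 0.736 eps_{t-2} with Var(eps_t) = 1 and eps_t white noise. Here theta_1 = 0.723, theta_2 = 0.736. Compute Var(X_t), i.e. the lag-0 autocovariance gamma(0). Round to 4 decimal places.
\gamma(0) = 2.0644

For an MA(q) process X_t = eps_t + sum_i theta_i eps_{t-i} with
Var(eps_t) = sigma^2, the variance is
  gamma(0) = sigma^2 * (1 + sum_i theta_i^2).
  sum_i theta_i^2 = (0.723)^2 + (0.736)^2 = 0.522729 + 0.541696 = 1.064425.
  gamma(0) = 1 * (1 + 1.064425) = 1 * 2.064425 = 2.064425, which rounds to 2.0644.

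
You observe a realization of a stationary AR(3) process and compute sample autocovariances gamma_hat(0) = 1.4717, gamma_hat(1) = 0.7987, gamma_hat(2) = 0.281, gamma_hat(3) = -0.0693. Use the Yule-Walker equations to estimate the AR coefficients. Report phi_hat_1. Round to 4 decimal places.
\hat\phi_{1} = 0.6041

The Yule-Walker equations for an AR(p) process read, in matrix form,
  Gamma_p phi = r_p,   with   (Gamma_p)_{ij} = gamma(|i - j|),
                       (r_p)_i = gamma(i),   i,j = 1..p.
Substitute the sample gammas (Toeplitz matrix and right-hand side of size 3):
  Gamma_p = [[1.4717, 0.7987, 0.281], [0.7987, 1.4717, 0.7987], [0.281, 0.7987, 1.4717]]
  r_p     = [0.7987, 0.281, -0.0693]
Written out (R1..R3):
  (R1) 1.4717 phi_1 + 0.7987 phi_2 + 0.281 phi_3 = 0.7987
  (R2) 0.7987 phi_1 + 1.4717 phi_2 + 0.7987 phi_3 = 0.281
  (R3) 0.281 phi_1 + 0.7987 phi_2 + 1.4717 phi_3 = -0.0693
Gaussian elimination:
  R2 <- R2 - (0.7987/1.4717) R1 = R2 - (0.542706) R1:  1.038241 phi_2 + 0.6462 phi_3 = -0.152459
  R3 <- R3 - (0.281/1.4717) R1 = R3 - (0.190936) R1:  0.6462 phi_2 + 1.418047 phi_3 = -0.2218
  R3 <- R3 - (0.6462/1.038241) R2 = R3 - (0.622399) R2:  1.015853 phi_3 = -0.12691
Back-substitution:
  phi_hat_3 = -0.12691 / 1.015853 = -0.124929
  phi_hat_2 = (-0.152459 - (0.6462)(-0.124929)) / 1.038241 = -0.069088
  phi_hat_1 = (0.7987 - (0.7987)(-0.069088) - (0.281)(-0.124929)) / 1.4717 = 0.604053
So phi_hat = [0.6041, -0.0691, -0.1249].
Therefore phi_hat_1 = 0.6041.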